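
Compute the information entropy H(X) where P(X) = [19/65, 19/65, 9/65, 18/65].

H(X) = -Σ p(x) log₂ p(x)
  -19/65 × log₂(19/65) = 0.5187
  -19/65 × log₂(19/65) = 0.5187
  -9/65 × log₂(9/65) = 0.3950
  -18/65 × log₂(18/65) = 0.5130
H(X) = 1.9453 bits


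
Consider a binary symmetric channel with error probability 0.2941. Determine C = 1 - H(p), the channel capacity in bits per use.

For BSC with error probability p:
C = 1 - H(p) where H(p) is binary entropy
H(0.2941) = -0.2941 × log₂(0.2941) - 0.7059 × log₂(0.7059)
H(p) = 0.8740
C = 1 - 0.8740 = 0.1260 bits/use


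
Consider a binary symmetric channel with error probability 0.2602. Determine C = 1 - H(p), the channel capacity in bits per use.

For BSC with error probability p:
C = 1 - H(p) where H(p) is binary entropy
H(0.2602) = -0.2602 × log₂(0.2602) - 0.7398 × log₂(0.7398)
H(p) = 0.8270
C = 1 - 0.8270 = 0.1730 bits/use


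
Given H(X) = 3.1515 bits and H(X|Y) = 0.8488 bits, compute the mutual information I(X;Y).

I(X;Y) = H(X) - H(X|Y)
I(X;Y) = 3.1515 - 0.8488 = 2.3027 bits


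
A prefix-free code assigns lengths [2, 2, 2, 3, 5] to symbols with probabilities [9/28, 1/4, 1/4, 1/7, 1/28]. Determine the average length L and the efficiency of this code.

Average length L = Σ p_i × l_i = 2.2500 bits
Entropy H = 2.0991 bits
Efficiency η = H/L × 100% = 93.29%


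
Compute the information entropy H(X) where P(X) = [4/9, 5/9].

H(X) = -Σ p(x) log₂ p(x)
  -4/9 × log₂(4/9) = 0.5200
  -5/9 × log₂(5/9) = 0.4711
H(X) = 0.9911 bits


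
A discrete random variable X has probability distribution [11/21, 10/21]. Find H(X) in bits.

H(X) = -Σ p(x) log₂ p(x)
  -11/21 × log₂(11/21) = 0.4887
  -10/21 × log₂(10/21) = 0.5097
H(X) = 0.9984 bits


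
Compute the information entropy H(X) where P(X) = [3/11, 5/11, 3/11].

H(X) = -Σ p(x) log₂ p(x)
  -3/11 × log₂(3/11) = 0.5112
  -5/11 × log₂(5/11) = 0.5170
  -3/11 × log₂(3/11) = 0.5112
H(X) = 1.5395 bits


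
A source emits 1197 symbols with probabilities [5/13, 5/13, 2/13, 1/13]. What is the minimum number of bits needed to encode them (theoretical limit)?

Entropy H = 1.7605 bits/symbol
Minimum bits = H × n = 1.7605 × 1197
= 2107.31 bits


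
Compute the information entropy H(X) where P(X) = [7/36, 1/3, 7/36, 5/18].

H(X) = -Σ p(x) log₂ p(x)
  -7/36 × log₂(7/36) = 0.4594
  -1/3 × log₂(1/3) = 0.5283
  -7/36 × log₂(7/36) = 0.4594
  -5/18 × log₂(5/18) = 0.5133
H(X) = 1.9604 bits


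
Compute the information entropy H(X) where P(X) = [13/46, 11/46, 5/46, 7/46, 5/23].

H(X) = -Σ p(x) log₂ p(x)
  -13/46 × log₂(13/46) = 0.5152
  -11/46 × log₂(11/46) = 0.4936
  -5/46 × log₂(5/46) = 0.3480
  -7/46 × log₂(7/46) = 0.4133
  -5/23 × log₂(5/23) = 0.4786
H(X) = 2.2488 bits


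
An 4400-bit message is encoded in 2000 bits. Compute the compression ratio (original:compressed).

Compression ratio = Original / Compressed
= 4400 / 2000 = 2.20:1


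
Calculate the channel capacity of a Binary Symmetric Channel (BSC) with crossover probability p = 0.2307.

For BSC with error probability p:
C = 1 - H(p) where H(p) is binary entropy
H(0.2307) = -0.2307 × log₂(0.2307) - 0.7693 × log₂(0.7693)
H(p) = 0.7792
C = 1 - 0.7792 = 0.2208 bits/use


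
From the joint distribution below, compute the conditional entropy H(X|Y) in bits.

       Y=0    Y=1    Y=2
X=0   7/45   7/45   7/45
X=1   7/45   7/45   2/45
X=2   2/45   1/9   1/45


H(X|Y) = Σ_y p(y) H(X|Y=y)
  p(Y=0) = 16/45, H(X|Y=0) = 1.4186
  p(Y=1) = 19/45, H(X|Y=1) = 1.5683
  p(Y=2) = 2/9, H(X|Y=2) = 1.1568
H(X|Y) = 0.3556×1.4186 + 0.4222×1.5683 + 0.2222×1.1568 = 1.4236 bits


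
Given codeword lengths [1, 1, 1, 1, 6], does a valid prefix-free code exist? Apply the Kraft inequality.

Kraft inequality: Σ 2^(-l_i) ≤ 1 for prefix-free code
Calculating: 2^(-1) + 2^(-1) + 2^(-1) + 2^(-1) + 2^(-6)
= 0.5 + 0.5 + 0.5 + 0.5 + 0.015625
= 2.0156
Since 2.0156 > 1, prefix-free code does not exist


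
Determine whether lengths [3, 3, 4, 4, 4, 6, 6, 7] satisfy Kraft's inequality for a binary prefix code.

Kraft inequality: Σ 2^(-l_i) ≤ 1 for prefix-free code
Calculating: 2^(-3) + 2^(-3) + 2^(-4) + 2^(-4) + 2^(-4) + 2^(-6) + 2^(-6) + 2^(-7)
= 0.125 + 0.125 + 0.0625 + 0.0625 + 0.0625 + 0.015625 + 0.015625 + 0.0078125
= 0.4766
Since 0.4766 ≤ 1, prefix-free code exists


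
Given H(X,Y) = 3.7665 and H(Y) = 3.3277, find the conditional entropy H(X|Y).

Chain rule: H(X,Y) = H(X|Y) + H(Y)
H(X|Y) = H(X,Y) - H(Y) = 3.7665 - 3.3277 = 0.4388 bits


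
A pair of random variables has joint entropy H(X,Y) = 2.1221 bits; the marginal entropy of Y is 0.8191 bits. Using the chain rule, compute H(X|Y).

Chain rule: H(X,Y) = H(X|Y) + H(Y)
H(X|Y) = H(X,Y) - H(Y) = 2.1221 - 0.8191 = 1.303 bits


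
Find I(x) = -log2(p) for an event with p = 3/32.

Information content I(x) = -log₂(p(x))
I = -log₂(3/32) = -log₂(0.0938)
I = 3.4150 bits


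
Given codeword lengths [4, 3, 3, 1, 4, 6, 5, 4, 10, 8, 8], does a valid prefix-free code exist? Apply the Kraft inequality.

Kraft inequality: Σ 2^(-l_i) ≤ 1 for prefix-free code
Calculating: 2^(-4) + 2^(-3) + 2^(-3) + 2^(-1) + 2^(-4) + 2^(-6) + 2^(-5) + 2^(-4) + 2^(-10) + 2^(-8) + 2^(-8)
= 0.0625 + 0.125 + 0.125 + 0.5 + 0.0625 + 0.015625 + 0.03125 + 0.0625 + 0.0009765625 + 0.00390625 + 0.00390625
= 0.9932
Since 0.9932 ≤ 1, prefix-free code exists


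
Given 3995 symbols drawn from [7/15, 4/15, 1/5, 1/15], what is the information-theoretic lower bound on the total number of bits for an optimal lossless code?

Entropy H = 1.7465 bits/symbol
Minimum bits = H × n = 1.7465 × 3995
= 6977.13 bits


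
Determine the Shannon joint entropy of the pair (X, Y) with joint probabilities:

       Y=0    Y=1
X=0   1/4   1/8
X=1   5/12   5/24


H(X,Y) = -Σ p(x,y) log₂ p(x,y)
  p(0,0)=1/4: -0.2500 × log₂(0.2500) = 0.5000
  p(0,1)=1/8: -0.1250 × log₂(0.1250) = 0.3750
  p(1,0)=5/12: -0.4167 × log₂(0.4167) = 0.5263
  p(1,1)=5/24: -0.2083 × log₂(0.2083) = 0.4715
H(X,Y) = 1.8727 bits


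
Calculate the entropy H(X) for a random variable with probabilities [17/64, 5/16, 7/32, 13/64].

H(X) = -Σ p(x) log₂ p(x)
  -17/64 × log₂(17/64) = 0.5080
  -5/16 × log₂(5/16) = 0.5244
  -7/32 × log₂(7/32) = 0.4796
  -13/64 × log₂(13/64) = 0.4671
H(X) = 1.9792 bits


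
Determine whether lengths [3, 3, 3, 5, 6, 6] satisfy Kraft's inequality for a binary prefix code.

Kraft inequality: Σ 2^(-l_i) ≤ 1 for prefix-free code
Calculating: 2^(-3) + 2^(-3) + 2^(-3) + 2^(-5) + 2^(-6) + 2^(-6)
= 0.125 + 0.125 + 0.125 + 0.03125 + 0.015625 + 0.015625
= 0.4375
Since 0.4375 ≤ 1, prefix-free code exists


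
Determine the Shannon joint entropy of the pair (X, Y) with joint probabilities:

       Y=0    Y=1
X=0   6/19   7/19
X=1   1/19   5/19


H(X,Y) = -Σ p(x,y) log₂ p(x,y)
  p(0,0)=6/19: -0.3158 × log₂(0.3158) = 0.5251
  p(0,1)=7/19: -0.3684 × log₂(0.3684) = 0.5307
  p(1,0)=1/19: -0.0526 × log₂(0.0526) = 0.2236
  p(1,1)=5/19: -0.2632 × log₂(0.2632) = 0.5068
H(X,Y) = 1.7863 bits


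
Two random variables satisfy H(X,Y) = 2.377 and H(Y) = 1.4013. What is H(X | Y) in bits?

Chain rule: H(X,Y) = H(X|Y) + H(Y)
H(X|Y) = H(X,Y) - H(Y) = 2.377 - 1.4013 = 0.9757 bits


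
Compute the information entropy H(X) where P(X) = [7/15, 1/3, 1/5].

H(X) = -Σ p(x) log₂ p(x)
  -7/15 × log₂(7/15) = 0.5131
  -1/3 × log₂(1/3) = 0.5283
  -1/5 × log₂(1/5) = 0.4644
H(X) = 1.5058 bits


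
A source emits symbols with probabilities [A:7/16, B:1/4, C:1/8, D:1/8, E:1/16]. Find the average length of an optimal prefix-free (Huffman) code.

Huffman tree construction:
Combine smallest probabilities repeatedly
Resulting codes:
  A: 0 (length 1)
  B: 10 (length 2)
  C: 1111 (length 4)
  D: 110 (length 3)
  E: 1110 (length 4)
Average length = Σ p(s) × length(s) = 2.0625 bits


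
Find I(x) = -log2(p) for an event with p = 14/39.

Information content I(x) = -log₂(p(x))
I = -log₂(14/39) = -log₂(0.3590)
I = 1.4780 bits


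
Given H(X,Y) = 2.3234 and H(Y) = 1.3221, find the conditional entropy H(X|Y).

Chain rule: H(X,Y) = H(X|Y) + H(Y)
H(X|Y) = H(X,Y) - H(Y) = 2.3234 - 1.3221 = 1.0013 bits


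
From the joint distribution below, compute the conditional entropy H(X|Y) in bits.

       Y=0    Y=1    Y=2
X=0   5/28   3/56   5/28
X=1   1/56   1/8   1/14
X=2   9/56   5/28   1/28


H(X|Y) = Σ_y p(y) H(X|Y=y)
  p(Y=0) = 5/14, H(X|Y=0) = 1.2345
  p(Y=1) = 5/14, H(X|Y=1) = 1.4406
  p(Y=2) = 2/7, H(X|Y=2) = 1.2988
H(X|Y) = 0.3571×1.2345 + 0.3571×1.4406 + 0.2857×1.2988 = 1.3265 bits


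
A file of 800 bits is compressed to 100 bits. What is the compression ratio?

Compression ratio = Original / Compressed
= 800 / 100 = 8.00:1


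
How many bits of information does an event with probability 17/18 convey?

Information content I(x) = -log₂(p(x))
I = -log₂(17/18) = -log₂(0.9444)
I = 0.0825 bits


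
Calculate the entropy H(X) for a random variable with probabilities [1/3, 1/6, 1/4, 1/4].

H(X) = -Σ p(x) log₂ p(x)
  -1/3 × log₂(1/3) = 0.5283
  -1/6 × log₂(1/6) = 0.4308
  -1/4 × log₂(1/4) = 0.5000
  -1/4 × log₂(1/4) = 0.5000
H(X) = 1.9591 bits


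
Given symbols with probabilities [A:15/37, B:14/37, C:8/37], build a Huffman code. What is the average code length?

Huffman tree construction:
Combine smallest probabilities repeatedly
Resulting codes:
  A: 0 (length 1)
  B: 11 (length 2)
  C: 10 (length 2)
Average length = Σ p(s) × length(s) = 1.5946 bits


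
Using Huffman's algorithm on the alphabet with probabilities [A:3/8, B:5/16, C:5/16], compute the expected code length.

Huffman tree construction:
Combine smallest probabilities repeatedly
Resulting codes:
  A: 0 (length 1)
  B: 10 (length 2)
  C: 11 (length 2)
Average length = Σ p(s) × length(s) = 1.6250 bits


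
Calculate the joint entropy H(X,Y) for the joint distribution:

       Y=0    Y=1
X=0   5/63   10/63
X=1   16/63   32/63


H(X,Y) = -Σ p(x,y) log₂ p(x,y)
  p(0,0)=5/63: -0.0794 × log₂(0.0794) = 0.2901
  p(0,1)=10/63: -0.1587 × log₂(0.1587) = 0.4215
  p(1,0)=16/63: -0.2540 × log₂(0.2540) = 0.5022
  p(1,1)=32/63: -0.5079 × log₂(0.5079) = 0.4964
H(X,Y) = 1.7102 bits


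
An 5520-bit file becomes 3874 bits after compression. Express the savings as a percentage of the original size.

Space savings = (1 - Compressed/Original) × 100%
= (1 - 3874/5520) × 100%
= 29.82%


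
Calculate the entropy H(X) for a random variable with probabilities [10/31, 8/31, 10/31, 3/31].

H(X) = -Σ p(x) log₂ p(x)
  -10/31 × log₂(10/31) = 0.5265
  -8/31 × log₂(8/31) = 0.5043
  -10/31 × log₂(10/31) = 0.5265
  -3/31 × log₂(3/31) = 0.3261
H(X) = 1.8834 bits


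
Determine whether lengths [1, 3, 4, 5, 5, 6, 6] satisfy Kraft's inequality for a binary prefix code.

Kraft inequality: Σ 2^(-l_i) ≤ 1 for prefix-free code
Calculating: 2^(-1) + 2^(-3) + 2^(-4) + 2^(-5) + 2^(-5) + 2^(-6) + 2^(-6)
= 0.5 + 0.125 + 0.0625 + 0.03125 + 0.03125 + 0.015625 + 0.015625
= 0.7812
Since 0.7812 ≤ 1, prefix-free code exists


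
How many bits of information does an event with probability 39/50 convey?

Information content I(x) = -log₂(p(x))
I = -log₂(39/50) = -log₂(0.7800)
I = 0.3585 bits


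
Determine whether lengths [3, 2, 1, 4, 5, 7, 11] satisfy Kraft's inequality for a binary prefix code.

Kraft inequality: Σ 2^(-l_i) ≤ 1 for prefix-free code
Calculating: 2^(-3) + 2^(-2) + 2^(-1) + 2^(-4) + 2^(-5) + 2^(-7) + 2^(-11)
= 0.125 + 0.25 + 0.5 + 0.0625 + 0.03125 + 0.0078125 + 0.00048828125
= 0.9771
Since 0.9771 ≤ 1, prefix-free code exists


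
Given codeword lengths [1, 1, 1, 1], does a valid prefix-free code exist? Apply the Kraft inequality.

Kraft inequality: Σ 2^(-l_i) ≤ 1 for prefix-free code
Calculating: 2^(-1) + 2^(-1) + 2^(-1) + 2^(-1)
= 0.5 + 0.5 + 0.5 + 0.5
= 2.0000
Since 2.0000 > 1, prefix-free code does not exist


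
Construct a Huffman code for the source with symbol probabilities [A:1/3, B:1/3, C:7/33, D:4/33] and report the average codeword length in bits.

Huffman tree construction:
Combine smallest probabilities repeatedly
Resulting codes:
  A: 10 (length 2)
  B: 11 (length 2)
  C: 01 (length 2)
  D: 00 (length 2)
Average length = Σ p(s) × length(s) = 2.0000 bits


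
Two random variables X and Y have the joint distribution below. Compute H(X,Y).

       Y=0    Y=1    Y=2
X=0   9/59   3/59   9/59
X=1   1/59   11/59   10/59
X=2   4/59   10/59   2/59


H(X,Y) = -Σ p(x,y) log₂ p(x,y)
  p(0,0)=9/59: -0.1525 × log₂(0.1525) = 0.4138
  p(0,1)=3/59: -0.0508 × log₂(0.0508) = 0.2185
  p(0,2)=9/59: -0.1525 × log₂(0.1525) = 0.4138
  p(1,0)=1/59: -0.0169 × log₂(0.0169) = 0.0997
  p(1,1)=11/59: -0.1864 × log₂(0.1864) = 0.4518
  p(1,2)=10/59: -0.1695 × log₂(0.1695) = 0.4340
  p(2,0)=4/59: -0.0678 × log₂(0.0678) = 0.2632
  p(2,1)=10/59: -0.1695 × log₂(0.1695) = 0.4340
  p(2,2)=2/59: -0.0339 × log₂(0.0339) = 0.1655
H(X,Y) = 2.8944 bits


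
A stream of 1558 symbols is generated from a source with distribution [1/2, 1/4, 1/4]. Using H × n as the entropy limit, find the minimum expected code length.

Entropy H = 1.5000 bits/symbol
Minimum bits = H × n = 1.5000 × 1558
= 2337.00 bits


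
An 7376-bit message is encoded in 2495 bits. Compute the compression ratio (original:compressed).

Compression ratio = Original / Compressed
= 7376 / 2495 = 2.96:1


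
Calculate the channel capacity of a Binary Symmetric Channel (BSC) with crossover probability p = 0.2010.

For BSC with error probability p:
C = 1 - H(p) where H(p) is binary entropy
H(0.2010) = -0.2010 × log₂(0.2010) - 0.7990 × log₂(0.7990)
H(p) = 0.7239
C = 1 - 0.7239 = 0.2761 bits/use


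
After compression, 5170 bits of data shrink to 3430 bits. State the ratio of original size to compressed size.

Compression ratio = Original / Compressed
= 5170 / 3430 = 1.51:1


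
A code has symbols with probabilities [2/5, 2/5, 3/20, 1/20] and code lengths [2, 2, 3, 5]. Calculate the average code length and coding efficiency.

Average length L = Σ p_i × l_i = 2.3000 bits
Entropy H = 1.6842 bits
Efficiency η = H/L × 100% = 73.23%


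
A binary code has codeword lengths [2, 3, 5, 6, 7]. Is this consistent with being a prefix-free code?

Kraft inequality: Σ 2^(-l_i) ≤ 1 for prefix-free code
Calculating: 2^(-2) + 2^(-3) + 2^(-5) + 2^(-6) + 2^(-7)
= 0.25 + 0.125 + 0.03125 + 0.015625 + 0.0078125
= 0.4297
Since 0.4297 ≤ 1, prefix-free code exists


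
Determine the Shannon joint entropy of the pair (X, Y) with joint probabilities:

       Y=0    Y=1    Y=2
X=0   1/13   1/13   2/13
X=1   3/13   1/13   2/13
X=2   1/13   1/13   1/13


H(X,Y) = -Σ p(x,y) log₂ p(x,y)
  p(0,0)=1/13: -0.0769 × log₂(0.0769) = 0.2846
  p(0,1)=1/13: -0.0769 × log₂(0.0769) = 0.2846
  p(0,2)=2/13: -0.1538 × log₂(0.1538) = 0.4155
  p(1,0)=3/13: -0.2308 × log₂(0.2308) = 0.4882
  p(1,1)=1/13: -0.0769 × log₂(0.0769) = 0.2846
  p(1,2)=2/13: -0.1538 × log₂(0.1538) = 0.4155
  p(2,0)=1/13: -0.0769 × log₂(0.0769) = 0.2846
  p(2,1)=1/13: -0.0769 × log₂(0.0769) = 0.2846
  p(2,2)=1/13: -0.0769 × log₂(0.0769) = 0.2846
H(X,Y) = 3.0270 bits


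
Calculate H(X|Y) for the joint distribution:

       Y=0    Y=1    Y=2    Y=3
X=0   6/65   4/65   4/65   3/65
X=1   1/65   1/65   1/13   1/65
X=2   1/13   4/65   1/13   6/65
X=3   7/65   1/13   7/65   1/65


H(X|Y) = Σ_y p(y) H(X|Y=y)
  p(Y=0) = 19/65, H(X|Y=0) = 1.7863
  p(Y=1) = 14/65, H(X|Y=1) = 1.8352
  p(Y=2) = 21/65, H(X|Y=2) = 1.9699
  p(Y=3) = 11/65, H(X|Y=3) = 1.6172
H(X|Y) = 0.2923×1.7863 + 0.2154×1.8352 + 0.3231×1.9699 + 0.1692×1.6172 = 1.8275 bits


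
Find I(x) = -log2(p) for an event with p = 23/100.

Information content I(x) = -log₂(p(x))
I = -log₂(23/100) = -log₂(0.2300)
I = 2.1203 bits


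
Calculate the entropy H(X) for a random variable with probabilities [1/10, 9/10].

H(X) = -Σ p(x) log₂ p(x)
  -1/10 × log₂(1/10) = 0.3322
  -9/10 × log₂(9/10) = 0.1368
H(X) = 0.4690 bits


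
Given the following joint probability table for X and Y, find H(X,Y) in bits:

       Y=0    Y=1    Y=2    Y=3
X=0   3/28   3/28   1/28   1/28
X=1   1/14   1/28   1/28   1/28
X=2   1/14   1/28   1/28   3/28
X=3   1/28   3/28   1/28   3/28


H(X,Y) = -Σ p(x,y) log₂ p(x,y)
  p(0,0)=3/28: -0.1071 × log₂(0.1071) = 0.3453
  p(0,1)=3/28: -0.1071 × log₂(0.1071) = 0.3453
  p(0,2)=1/28: -0.0357 × log₂(0.0357) = 0.1717
  p(0,3)=1/28: -0.0357 × log₂(0.0357) = 0.1717
  p(1,0)=1/14: -0.0714 × log₂(0.0714) = 0.2720
  p(1,1)=1/28: -0.0357 × log₂(0.0357) = 0.1717
  p(1,2)=1/28: -0.0357 × log₂(0.0357) = 0.1717
  p(1,3)=1/28: -0.0357 × log₂(0.0357) = 0.1717
  p(2,0)=1/14: -0.0714 × log₂(0.0714) = 0.2720
  p(2,1)=1/28: -0.0357 × log₂(0.0357) = 0.1717
  p(2,2)=1/28: -0.0357 × log₂(0.0357) = 0.1717
  p(2,3)=3/28: -0.1071 × log₂(0.1071) = 0.3453
  p(3,0)=1/28: -0.0357 × log₂(0.0357) = 0.1717
  p(3,1)=3/28: -0.1071 × log₂(0.1071) = 0.3453
  p(3,2)=1/28: -0.0357 × log₂(0.0357) = 0.1717
  p(3,3)=3/28: -0.1071 × log₂(0.1071) = 0.3453
H(X,Y) = 3.8154 bits


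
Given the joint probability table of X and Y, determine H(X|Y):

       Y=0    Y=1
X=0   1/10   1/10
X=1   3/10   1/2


H(X|Y) = Σ_y p(y) H(X|Y=y)
  p(Y=0) = 2/5, H(X|Y=0) = 0.8113
  p(Y=1) = 3/5, H(X|Y=1) = 0.6500
H(X|Y) = 0.4000×0.8113 + 0.6000×0.6500 = 0.7145 bits


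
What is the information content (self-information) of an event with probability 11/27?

Information content I(x) = -log₂(p(x))
I = -log₂(11/27) = -log₂(0.4074)
I = 1.2955 bits


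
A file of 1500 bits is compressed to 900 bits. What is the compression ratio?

Compression ratio = Original / Compressed
= 1500 / 900 = 1.67:1


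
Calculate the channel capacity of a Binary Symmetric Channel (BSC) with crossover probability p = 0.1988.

For BSC with error probability p:
C = 1 - H(p) where H(p) is binary entropy
H(0.1988) = -0.1988 × log₂(0.1988) - 0.8012 × log₂(0.8012)
H(p) = 0.7195
C = 1 - 0.7195 = 0.2805 bits/use


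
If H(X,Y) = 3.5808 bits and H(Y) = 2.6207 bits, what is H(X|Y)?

Chain rule: H(X,Y) = H(X|Y) + H(Y)
H(X|Y) = H(X,Y) - H(Y) = 3.5808 - 2.6207 = 0.9601 bits


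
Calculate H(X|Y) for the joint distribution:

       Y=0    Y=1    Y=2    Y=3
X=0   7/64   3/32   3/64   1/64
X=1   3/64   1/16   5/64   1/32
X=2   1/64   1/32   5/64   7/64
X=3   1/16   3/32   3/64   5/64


H(X|Y) = Σ_y p(y) H(X|Y=y)
  p(Y=0) = 15/64, H(X|Y=0) = 1.7465
  p(Y=1) = 9/32, H(X|Y=1) = 1.8911
  p(Y=2) = 1/4, H(X|Y=2) = 1.9544
  p(Y=3) = 15/64, H(X|Y=3) = 1.6895
H(X|Y) = 0.2344×1.7465 + 0.2812×1.8911 + 0.2500×1.9544 + 0.2344×1.6895 = 1.8258 bits


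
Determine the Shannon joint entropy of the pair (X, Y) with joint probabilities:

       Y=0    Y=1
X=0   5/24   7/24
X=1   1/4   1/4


H(X,Y) = -Σ p(x,y) log₂ p(x,y)
  p(0,0)=5/24: -0.2083 × log₂(0.2083) = 0.4715
  p(0,1)=7/24: -0.2917 × log₂(0.2917) = 0.5185
  p(1,0)=1/4: -0.2500 × log₂(0.2500) = 0.5000
  p(1,1)=1/4: -0.2500 × log₂(0.2500) = 0.5000
H(X,Y) = 1.9899 bits


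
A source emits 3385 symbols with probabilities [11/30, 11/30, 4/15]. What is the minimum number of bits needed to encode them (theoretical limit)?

Entropy H = 1.5700 bits/symbol
Minimum bits = H × n = 1.5700 × 3385
= 5314.36 bits


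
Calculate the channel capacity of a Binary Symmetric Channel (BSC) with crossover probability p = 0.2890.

For BSC with error probability p:
C = 1 - H(p) where H(p) is binary entropy
H(0.2890) = -0.2890 × log₂(0.2890) - 0.7110 × log₂(0.7110)
H(p) = 0.8674
C = 1 - 0.8674 = 0.1326 bits/use


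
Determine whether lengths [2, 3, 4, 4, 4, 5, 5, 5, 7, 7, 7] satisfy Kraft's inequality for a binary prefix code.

Kraft inequality: Σ 2^(-l_i) ≤ 1 for prefix-free code
Calculating: 2^(-2) + 2^(-3) + 2^(-4) + 2^(-4) + 2^(-4) + 2^(-5) + 2^(-5) + 2^(-5) + 2^(-7) + 2^(-7) + 2^(-7)
= 0.25 + 0.125 + 0.0625 + 0.0625 + 0.0625 + 0.03125 + 0.03125 + 0.03125 + 0.0078125 + 0.0078125 + 0.0078125
= 0.6797
Since 0.6797 ≤ 1, prefix-free code exists


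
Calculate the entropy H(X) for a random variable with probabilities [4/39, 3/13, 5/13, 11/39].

H(X) = -Σ p(x) log₂ p(x)
  -4/39 × log₂(4/39) = 0.3370
  -3/13 × log₂(3/13) = 0.4882
  -5/13 × log₂(5/13) = 0.5302
  -11/39 × log₂(11/39) = 0.5150
H(X) = 1.8704 bits


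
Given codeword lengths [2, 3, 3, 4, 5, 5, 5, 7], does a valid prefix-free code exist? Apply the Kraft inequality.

Kraft inequality: Σ 2^(-l_i) ≤ 1 for prefix-free code
Calculating: 2^(-2) + 2^(-3) + 2^(-3) + 2^(-4) + 2^(-5) + 2^(-5) + 2^(-5) + 2^(-7)
= 0.25 + 0.125 + 0.125 + 0.0625 + 0.03125 + 0.03125 + 0.03125 + 0.0078125
= 0.6641
Since 0.6641 ≤ 1, prefix-free code exists


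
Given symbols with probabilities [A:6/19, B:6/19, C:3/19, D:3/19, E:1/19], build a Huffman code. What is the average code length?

Huffman tree construction:
Combine smallest probabilities repeatedly
Resulting codes:
  A: 10 (length 2)
  B: 11 (length 2)
  C: 011 (length 3)
  D: 00 (length 2)
  E: 010 (length 3)
Average length = Σ p(s) × length(s) = 2.2105 bits


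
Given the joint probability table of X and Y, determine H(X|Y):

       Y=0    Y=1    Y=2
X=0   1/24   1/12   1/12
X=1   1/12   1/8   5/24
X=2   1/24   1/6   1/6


H(X|Y) = Σ_y p(y) H(X|Y=y)
  p(Y=0) = 1/6, H(X|Y=0) = 1.5000
  p(Y=1) = 3/8, H(X|Y=1) = 1.5305
  p(Y=2) = 11/24, H(X|Y=2) = 1.4949
H(X|Y) = 0.1667×1.5000 + 0.3750×1.5305 + 0.4583×1.4949 = 1.5091 bits


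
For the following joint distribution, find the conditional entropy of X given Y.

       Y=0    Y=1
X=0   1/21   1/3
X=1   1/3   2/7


H(X|Y) = Σ_y p(y) H(X|Y=y)
  p(Y=0) = 8/21, H(X|Y=0) = 0.5436
  p(Y=1) = 13/21, H(X|Y=1) = 0.9957
H(X|Y) = 0.3810×0.5436 + 0.6190×0.9957 = 0.8235 bits


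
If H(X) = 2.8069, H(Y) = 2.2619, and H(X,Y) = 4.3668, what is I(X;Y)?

I(X;Y) = H(X) + H(Y) - H(X,Y)
I(X;Y) = 2.8069 + 2.2619 - 4.3668 = 0.702 bits


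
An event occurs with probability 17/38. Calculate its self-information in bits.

Information content I(x) = -log₂(p(x))
I = -log₂(17/38) = -log₂(0.4474)
I = 1.1605 bits


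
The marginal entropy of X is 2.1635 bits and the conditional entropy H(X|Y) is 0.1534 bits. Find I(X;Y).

I(X;Y) = H(X) - H(X|Y)
I(X;Y) = 2.1635 - 0.1534 = 2.0101 bits


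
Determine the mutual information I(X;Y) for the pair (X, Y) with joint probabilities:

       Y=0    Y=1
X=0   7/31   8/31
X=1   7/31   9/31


H(X) = 0.9992, H(Y) = 0.9932, H(X,Y) = 1.9919
I(X;Y) = H(X) + H(Y) - H(X,Y) = 0.0006 bits


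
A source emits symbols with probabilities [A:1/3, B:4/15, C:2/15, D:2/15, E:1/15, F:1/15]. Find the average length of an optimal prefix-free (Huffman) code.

Huffman tree construction:
Combine smallest probabilities repeatedly
Resulting codes:
  A: 11 (length 2)
  B: 01 (length 2)
  C: 100 (length 3)
  D: 101 (length 3)
  E: 000 (length 3)
  F: 001 (length 3)
Average length = Σ p(s) × length(s) = 2.4000 bits


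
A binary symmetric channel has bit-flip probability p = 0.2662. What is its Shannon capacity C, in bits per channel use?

For BSC with error probability p:
C = 1 - H(p) where H(p) is binary entropy
H(0.2662) = -0.2662 × log₂(0.2662) - 0.7338 × log₂(0.7338)
H(p) = 0.8360
C = 1 - 0.8360 = 0.1640 bits/use


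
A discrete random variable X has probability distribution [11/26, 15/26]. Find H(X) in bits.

H(X) = -Σ p(x) log₂ p(x)
  -11/26 × log₂(11/26) = 0.5250
  -15/26 × log₂(15/26) = 0.4578
H(X) = 0.9829 bits


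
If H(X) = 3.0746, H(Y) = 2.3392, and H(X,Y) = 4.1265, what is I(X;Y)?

I(X;Y) = H(X) + H(Y) - H(X,Y)
I(X;Y) = 3.0746 + 2.3392 - 4.1265 = 1.2873 bits


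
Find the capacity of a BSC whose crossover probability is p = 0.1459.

For BSC with error probability p:
C = 1 - H(p) where H(p) is binary entropy
H(0.1459) = -0.1459 × log₂(0.1459) - 0.8541 × log₂(0.8541)
H(p) = 0.5995
C = 1 - 0.5995 = 0.4005 bits/use


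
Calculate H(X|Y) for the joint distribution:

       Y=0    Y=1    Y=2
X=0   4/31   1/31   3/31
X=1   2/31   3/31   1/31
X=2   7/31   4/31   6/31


H(X|Y) = Σ_y p(y) H(X|Y=y)
  p(Y=0) = 13/31, H(X|Y=0) = 1.4196
  p(Y=1) = 8/31, H(X|Y=1) = 1.4056
  p(Y=2) = 10/31, H(X|Y=2) = 1.2955
H(X|Y) = 0.4194×1.4196 + 0.2581×1.4056 + 0.3226×1.2955 = 1.3759 bits


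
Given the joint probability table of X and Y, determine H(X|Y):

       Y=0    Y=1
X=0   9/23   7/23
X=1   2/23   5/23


H(X|Y) = Σ_y p(y) H(X|Y=y)
  p(Y=0) = 11/23, H(X|Y=0) = 0.6840
  p(Y=1) = 12/23, H(X|Y=1) = 0.9799
H(X|Y) = 0.4783×0.6840 + 0.5217×0.9799 = 0.8384 bits


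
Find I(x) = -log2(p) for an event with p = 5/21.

Information content I(x) = -log₂(p(x))
I = -log₂(5/21) = -log₂(0.2381)
I = 2.0704 bits


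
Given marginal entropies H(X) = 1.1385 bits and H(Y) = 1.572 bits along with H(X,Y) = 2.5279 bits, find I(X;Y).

I(X;Y) = H(X) + H(Y) - H(X,Y)
I(X;Y) = 1.1385 + 1.572 - 2.5279 = 0.1826 bits


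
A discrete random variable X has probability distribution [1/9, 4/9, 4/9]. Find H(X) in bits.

H(X) = -Σ p(x) log₂ p(x)
  -1/9 × log₂(1/9) = 0.3522
  -4/9 × log₂(4/9) = 0.5200
  -4/9 × log₂(4/9) = 0.5200
H(X) = 1.3921 bits


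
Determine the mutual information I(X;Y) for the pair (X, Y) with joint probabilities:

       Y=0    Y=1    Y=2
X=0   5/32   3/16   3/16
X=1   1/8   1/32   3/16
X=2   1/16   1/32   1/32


H(X) = 1.3894, H(Y) = 1.5575, H(X,Y) = 2.8707
I(X;Y) = H(X) + H(Y) - H(X,Y) = 0.0762 bits


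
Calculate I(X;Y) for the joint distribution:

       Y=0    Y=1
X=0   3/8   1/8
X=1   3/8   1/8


H(X) = 1.0000, H(Y) = 0.8113, H(X,Y) = 1.8113
I(X;Y) = H(X) + H(Y) - H(X,Y) = 0.0000 bits


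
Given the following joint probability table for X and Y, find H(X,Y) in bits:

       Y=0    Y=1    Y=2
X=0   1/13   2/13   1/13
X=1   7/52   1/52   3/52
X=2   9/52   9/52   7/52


H(X,Y) = -Σ p(x,y) log₂ p(x,y)
  p(0,0)=1/13: -0.0769 × log₂(0.0769) = 0.2846
  p(0,1)=2/13: -0.1538 × log₂(0.1538) = 0.4155
  p(0,2)=1/13: -0.0769 × log₂(0.0769) = 0.2846
  p(1,0)=7/52: -0.1346 × log₂(0.1346) = 0.3895
  p(1,1)=1/52: -0.0192 × log₂(0.0192) = 0.1096
  p(1,2)=3/52: -0.0577 × log₂(0.0577) = 0.2374
  p(2,0)=9/52: -0.1731 × log₂(0.1731) = 0.4380
  p(2,1)=9/52: -0.1731 × log₂(0.1731) = 0.4380
  p(2,2)=7/52: -0.1346 × log₂(0.1346) = 0.3895
H(X,Y) = 2.9867 bits


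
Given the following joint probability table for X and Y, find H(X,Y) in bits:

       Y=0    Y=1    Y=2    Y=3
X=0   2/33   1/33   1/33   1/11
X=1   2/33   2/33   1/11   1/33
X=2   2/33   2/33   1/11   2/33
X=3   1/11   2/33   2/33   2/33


H(X,Y) = -Σ p(x,y) log₂ p(x,y)
  p(0,0)=2/33: -0.0606 × log₂(0.0606) = 0.2451
  p(0,1)=1/33: -0.0303 × log₂(0.0303) = 0.1529
  p(0,2)=1/33: -0.0303 × log₂(0.0303) = 0.1529
  p(0,3)=1/11: -0.0909 × log₂(0.0909) = 0.3145
  p(1,0)=2/33: -0.0606 × log₂(0.0606) = 0.2451
  p(1,1)=2/33: -0.0606 × log₂(0.0606) = 0.2451
  p(1,2)=1/11: -0.0909 × log₂(0.0909) = 0.3145
  p(1,3)=1/33: -0.0303 × log₂(0.0303) = 0.1529
  p(2,0)=2/33: -0.0606 × log₂(0.0606) = 0.2451
  p(2,1)=2/33: -0.0606 × log₂(0.0606) = 0.2451
  p(2,2)=1/11: -0.0909 × log₂(0.0909) = 0.3145
  p(2,3)=2/33: -0.0606 × log₂(0.0606) = 0.2451
  p(3,0)=1/11: -0.0909 × log₂(0.0909) = 0.3145
  p(3,1)=2/33: -0.0606 × log₂(0.0606) = 0.2451
  p(3,2)=2/33: -0.0606 × log₂(0.0606) = 0.2451
  p(3,3)=2/33: -0.0606 × log₂(0.0606) = 0.2451
H(X,Y) = 3.9226 bits


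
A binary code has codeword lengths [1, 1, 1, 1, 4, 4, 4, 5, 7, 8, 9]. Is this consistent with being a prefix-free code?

Kraft inequality: Σ 2^(-l_i) ≤ 1 for prefix-free code
Calculating: 2^(-1) + 2^(-1) + 2^(-1) + 2^(-1) + 2^(-4) + 2^(-4) + 2^(-4) + 2^(-5) + 2^(-7) + 2^(-8) + 2^(-9)
= 0.5 + 0.5 + 0.5 + 0.5 + 0.0625 + 0.0625 + 0.0625 + 0.03125 + 0.0078125 + 0.00390625 + 0.001953125
= 2.2324
Since 2.2324 > 1, prefix-free code does not exist


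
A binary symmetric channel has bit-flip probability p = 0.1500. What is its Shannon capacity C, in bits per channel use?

For BSC with error probability p:
C = 1 - H(p) where H(p) is binary entropy
H(0.1500) = -0.1500 × log₂(0.1500) - 0.8500 × log₂(0.8500)
H(p) = 0.6098
C = 1 - 0.6098 = 0.3902 bits/use


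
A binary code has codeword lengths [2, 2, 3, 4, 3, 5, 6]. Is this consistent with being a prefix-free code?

Kraft inequality: Σ 2^(-l_i) ≤ 1 for prefix-free code
Calculating: 2^(-2) + 2^(-2) + 2^(-3) + 2^(-4) + 2^(-3) + 2^(-5) + 2^(-6)
= 0.25 + 0.25 + 0.125 + 0.0625 + 0.125 + 0.03125 + 0.015625
= 0.8594
Since 0.8594 ≤ 1, prefix-free code exists


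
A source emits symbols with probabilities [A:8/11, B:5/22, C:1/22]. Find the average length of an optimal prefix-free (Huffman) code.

Huffman tree construction:
Combine smallest probabilities repeatedly
Resulting codes:
  A: 1 (length 1)
  B: 01 (length 2)
  C: 00 (length 2)
Average length = Σ p(s) × length(s) = 1.2727 bits


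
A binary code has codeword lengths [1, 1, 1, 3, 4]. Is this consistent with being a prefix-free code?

Kraft inequality: Σ 2^(-l_i) ≤ 1 for prefix-free code
Calculating: 2^(-1) + 2^(-1) + 2^(-1) + 2^(-3) + 2^(-4)
= 0.5 + 0.5 + 0.5 + 0.125 + 0.0625
= 1.6875
Since 1.6875 > 1, prefix-free code does not exist


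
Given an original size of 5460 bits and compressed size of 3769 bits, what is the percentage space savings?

Space savings = (1 - Compressed/Original) × 100%
= (1 - 3769/5460) × 100%
= 30.97%


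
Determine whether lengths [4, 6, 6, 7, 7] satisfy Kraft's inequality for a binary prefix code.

Kraft inequality: Σ 2^(-l_i) ≤ 1 for prefix-free code
Calculating: 2^(-4) + 2^(-6) + 2^(-6) + 2^(-7) + 2^(-7)
= 0.0625 + 0.015625 + 0.015625 + 0.0078125 + 0.0078125
= 0.1094
Since 0.1094 ≤ 1, prefix-free code exists


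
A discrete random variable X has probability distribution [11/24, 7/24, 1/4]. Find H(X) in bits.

H(X) = -Σ p(x) log₂ p(x)
  -11/24 × log₂(11/24) = 0.5159
  -7/24 × log₂(7/24) = 0.5185
  -1/4 × log₂(1/4) = 0.5000
H(X) = 1.5343 bits


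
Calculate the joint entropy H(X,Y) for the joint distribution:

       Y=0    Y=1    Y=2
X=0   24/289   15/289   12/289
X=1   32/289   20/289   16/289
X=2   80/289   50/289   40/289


H(X,Y) = -Σ p(x,y) log₂ p(x,y)
  p(0,0)=24/289: -0.0830 × log₂(0.0830) = 0.2981
  p(0,1)=15/289: -0.0519 × log₂(0.0519) = 0.2215
  p(0,2)=12/289: -0.0415 × log₂(0.0415) = 0.1906
  p(1,0)=32/289: -0.1107 × log₂(0.1107) = 0.3515
  p(1,1)=20/289: -0.0692 × log₂(0.0692) = 0.2666
  p(1,2)=16/289: -0.0554 × log₂(0.0554) = 0.2311
  p(2,0)=80/289: -0.2768 × log₂(0.2768) = 0.5129
  p(2,1)=50/289: -0.1730 × log₂(0.1730) = 0.4379
  p(2,2)=40/289: -0.1384 × log₂(0.1384) = 0.3949
H(X,Y) = 2.9053 bits


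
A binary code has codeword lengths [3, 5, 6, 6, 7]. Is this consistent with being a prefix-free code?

Kraft inequality: Σ 2^(-l_i) ≤ 1 for prefix-free code
Calculating: 2^(-3) + 2^(-5) + 2^(-6) + 2^(-6) + 2^(-7)
= 0.125 + 0.03125 + 0.015625 + 0.015625 + 0.0078125
= 0.1953
Since 0.1953 ≤ 1, prefix-free code exists


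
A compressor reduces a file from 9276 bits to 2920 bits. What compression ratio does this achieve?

Compression ratio = Original / Compressed
= 9276 / 2920 = 3.18:1


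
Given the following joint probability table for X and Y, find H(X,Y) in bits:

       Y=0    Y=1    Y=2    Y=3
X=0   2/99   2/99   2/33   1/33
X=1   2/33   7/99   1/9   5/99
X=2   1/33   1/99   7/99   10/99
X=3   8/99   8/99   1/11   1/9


H(X,Y) = -Σ p(x,y) log₂ p(x,y)
  p(0,0)=2/99: -0.0202 × log₂(0.0202) = 0.1137
  p(0,1)=2/99: -0.0202 × log₂(0.0202) = 0.1137
  p(0,2)=2/33: -0.0606 × log₂(0.0606) = 0.2451
  p(0,3)=1/33: -0.0303 × log₂(0.0303) = 0.1529
  p(1,0)=2/33: -0.0606 × log₂(0.0606) = 0.2451
  p(1,1)=7/99: -0.0707 × log₂(0.0707) = 0.2702
  p(1,2)=1/9: -0.1111 × log₂(0.1111) = 0.3522
  p(1,3)=5/99: -0.0505 × log₂(0.0505) = 0.2175
  p(2,0)=1/33: -0.0303 × log₂(0.0303) = 0.1529
  p(2,1)=1/99: -0.0101 × log₂(0.0101) = 0.0670
  p(2,2)=7/99: -0.0707 × log₂(0.0707) = 0.2702
  p(2,3)=10/99: -0.1010 × log₂(0.1010) = 0.3341
  p(3,0)=8/99: -0.0808 × log₂(0.0808) = 0.2933
  p(3,1)=8/99: -0.0808 × log₂(0.0808) = 0.2933
  p(3,2)=1/11: -0.0909 × log₂(0.0909) = 0.3145
  p(3,3)=1/9: -0.1111 × log₂(0.1111) = 0.3522
H(X,Y) = 3.7880 bits


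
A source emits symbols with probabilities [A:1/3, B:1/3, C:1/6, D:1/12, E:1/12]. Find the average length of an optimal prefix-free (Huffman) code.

Huffman tree construction:
Combine smallest probabilities repeatedly
Resulting codes:
  A: 10 (length 2)
  B: 11 (length 2)
  C: 00 (length 2)
  D: 010 (length 3)
  E: 011 (length 3)
Average length = Σ p(s) × length(s) = 2.1667 bits


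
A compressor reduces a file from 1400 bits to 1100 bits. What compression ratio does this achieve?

Compression ratio = Original / Compressed
= 1400 / 1100 = 1.27:1


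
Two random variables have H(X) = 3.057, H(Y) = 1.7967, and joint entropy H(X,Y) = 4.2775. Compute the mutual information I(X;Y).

I(X;Y) = H(X) + H(Y) - H(X,Y)
I(X;Y) = 3.057 + 1.7967 - 4.2775 = 0.5762 bits


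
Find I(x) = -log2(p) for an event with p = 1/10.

Information content I(x) = -log₂(p(x))
I = -log₂(1/10) = -log₂(0.1000)
I = 3.3219 bits


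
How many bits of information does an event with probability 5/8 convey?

Information content I(x) = -log₂(p(x))
I = -log₂(5/8) = -log₂(0.6250)
I = 0.6781 bits


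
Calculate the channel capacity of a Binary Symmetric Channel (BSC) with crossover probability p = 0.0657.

For BSC with error probability p:
C = 1 - H(p) where H(p) is binary entropy
H(0.0657) = -0.0657 × log₂(0.0657) - 0.9343 × log₂(0.9343)
H(p) = 0.3497
C = 1 - 0.3497 = 0.6503 bits/use


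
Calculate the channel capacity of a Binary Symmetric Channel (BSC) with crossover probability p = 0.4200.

For BSC with error probability p:
C = 1 - H(p) where H(p) is binary entropy
H(0.4200) = -0.4200 × log₂(0.4200) - 0.5800 × log₂(0.5800)
H(p) = 0.9815
C = 1 - 0.9815 = 0.0185 bits/use


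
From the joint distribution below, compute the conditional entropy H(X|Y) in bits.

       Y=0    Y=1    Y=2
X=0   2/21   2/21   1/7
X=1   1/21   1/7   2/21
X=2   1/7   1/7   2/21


H(X|Y) = Σ_y p(y) H(X|Y=y)
  p(Y=0) = 2/7, H(X|Y=0) = 1.4591
  p(Y=1) = 8/21, H(X|Y=1) = 1.5613
  p(Y=2) = 1/3, H(X|Y=2) = 1.5567
H(X|Y) = 0.2857×1.4591 + 0.3810×1.5613 + 0.3333×1.5567 = 1.5306 bits


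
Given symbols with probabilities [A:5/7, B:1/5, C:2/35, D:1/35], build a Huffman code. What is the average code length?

Huffman tree construction:
Combine smallest probabilities repeatedly
Resulting codes:
  A: 1 (length 1)
  B: 01 (length 2)
  C: 001 (length 3)
  D: 000 (length 3)
Average length = Σ p(s) × length(s) = 1.3714 bits


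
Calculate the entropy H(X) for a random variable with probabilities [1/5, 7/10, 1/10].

H(X) = -Σ p(x) log₂ p(x)
  -1/5 × log₂(1/5) = 0.4644
  -7/10 × log₂(7/10) = 0.3602
  -1/10 × log₂(1/10) = 0.3322
H(X) = 1.1568 bits


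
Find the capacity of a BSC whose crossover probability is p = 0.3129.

For BSC with error probability p:
C = 1 - H(p) where H(p) is binary entropy
H(0.3129) = -0.3129 × log₂(0.3129) - 0.6871 × log₂(0.6871)
H(p) = 0.8965
C = 1 - 0.8965 = 0.1035 bits/use


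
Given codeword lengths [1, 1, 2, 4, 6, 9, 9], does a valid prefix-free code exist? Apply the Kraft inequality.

Kraft inequality: Σ 2^(-l_i) ≤ 1 for prefix-free code
Calculating: 2^(-1) + 2^(-1) + 2^(-2) + 2^(-4) + 2^(-6) + 2^(-9) + 2^(-9)
= 0.5 + 0.5 + 0.25 + 0.0625 + 0.015625 + 0.001953125 + 0.001953125
= 1.3320
Since 1.3320 > 1, prefix-free code does not exist


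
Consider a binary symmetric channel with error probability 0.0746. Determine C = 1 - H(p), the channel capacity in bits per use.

For BSC with error probability p:
C = 1 - H(p) where H(p) is binary entropy
H(0.0746) = -0.0746 × log₂(0.0746) - 0.9254 × log₂(0.9254)
H(p) = 0.3829
C = 1 - 0.3829 = 0.6171 bits/use


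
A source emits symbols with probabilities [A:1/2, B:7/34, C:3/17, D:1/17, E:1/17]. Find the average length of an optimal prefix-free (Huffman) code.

Huffman tree construction:
Combine smallest probabilities repeatedly
Resulting codes:
  A: 0 (length 1)
  B: 10 (length 2)
  C: 111 (length 3)
  D: 1100 (length 4)
  E: 1101 (length 4)
Average length = Σ p(s) × length(s) = 1.9118 bits


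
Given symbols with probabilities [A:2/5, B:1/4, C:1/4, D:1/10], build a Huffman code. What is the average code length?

Huffman tree construction:
Combine smallest probabilities repeatedly
Resulting codes:
  A: 0 (length 1)
  B: 111 (length 3)
  C: 10 (length 2)
  D: 110 (length 3)
Average length = Σ p(s) × length(s) = 1.9500 bits


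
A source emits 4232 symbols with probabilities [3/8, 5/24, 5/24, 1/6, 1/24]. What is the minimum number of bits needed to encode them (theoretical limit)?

Entropy H = 2.0954 bits/symbol
Minimum bits = H × n = 2.0954 × 4232
= 8867.89 bits


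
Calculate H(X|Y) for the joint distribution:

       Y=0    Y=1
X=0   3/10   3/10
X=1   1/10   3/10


H(X|Y) = Σ_y p(y) H(X|Y=y)
  p(Y=0) = 2/5, H(X|Y=0) = 0.8113
  p(Y=1) = 3/5, H(X|Y=1) = 1.0000
H(X|Y) = 0.4000×0.8113 + 0.6000×1.0000 = 0.9245 bits


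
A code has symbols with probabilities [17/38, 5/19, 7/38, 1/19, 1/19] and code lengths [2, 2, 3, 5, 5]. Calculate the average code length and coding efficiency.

Average length L = Σ p_i × l_i = 2.5000 bits
Entropy H = 1.9227 bits
Efficiency η = H/L × 100% = 76.91%


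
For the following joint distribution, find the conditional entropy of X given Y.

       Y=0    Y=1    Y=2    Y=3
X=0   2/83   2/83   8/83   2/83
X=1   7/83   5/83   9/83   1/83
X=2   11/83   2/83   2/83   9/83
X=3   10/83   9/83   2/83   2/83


H(X|Y) = Σ_y p(y) H(X|Y=y)
  p(Y=0) = 30/83, H(X|Y=0) = 1.8094
  p(Y=1) = 18/83, H(X|Y=1) = 1.7178
  p(Y=2) = 21/83, H(X|Y=2) = 1.7004
  p(Y=3) = 14/83, H(X|Y=3) = 1.4838
H(X|Y) = 0.3614×1.8094 + 0.2169×1.7178 + 0.2530×1.7004 + 0.1687×1.4838 = 1.7070 bits


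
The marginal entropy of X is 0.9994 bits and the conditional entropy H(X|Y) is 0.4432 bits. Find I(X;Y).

I(X;Y) = H(X) - H(X|Y)
I(X;Y) = 0.9994 - 0.4432 = 0.5562 bits


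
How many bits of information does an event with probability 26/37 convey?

Information content I(x) = -log₂(p(x))
I = -log₂(26/37) = -log₂(0.7027)
I = 0.5090 bits


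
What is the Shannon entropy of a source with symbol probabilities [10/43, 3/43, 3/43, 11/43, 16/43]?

H(X) = -Σ p(x) log₂ p(x)
  -10/43 × log₂(10/43) = 0.4894
  -3/43 × log₂(3/43) = 0.2680
  -3/43 × log₂(3/43) = 0.2680
  -11/43 × log₂(11/43) = 0.5031
  -16/43 × log₂(16/43) = 0.5307
H(X) = 2.0592 bits


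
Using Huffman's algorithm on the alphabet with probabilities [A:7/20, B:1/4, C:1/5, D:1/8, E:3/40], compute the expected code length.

Huffman tree construction:
Combine smallest probabilities repeatedly
Resulting codes:
  A: 11 (length 2)
  B: 10 (length 2)
  C: 00 (length 2)
  D: 011 (length 3)
  E: 010 (length 3)
Average length = Σ p(s) × length(s) = 2.2000 bits


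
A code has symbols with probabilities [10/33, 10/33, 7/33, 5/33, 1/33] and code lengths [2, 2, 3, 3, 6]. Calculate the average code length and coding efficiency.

Average length L = Σ p_i × l_i = 2.4848 bits
Entropy H = 2.0838 bits
Efficiency η = H/L × 100% = 83.86%


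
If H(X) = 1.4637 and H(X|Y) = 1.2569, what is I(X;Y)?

I(X;Y) = H(X) - H(X|Y)
I(X;Y) = 1.4637 - 1.2569 = 0.2068 bits


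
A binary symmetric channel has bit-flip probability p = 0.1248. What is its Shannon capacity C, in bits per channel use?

For BSC with error probability p:
C = 1 - H(p) where H(p) is binary entropy
H(0.1248) = -0.1248 × log₂(0.1248) - 0.8752 × log₂(0.8752)
H(p) = 0.5430
C = 1 - 0.5430 = 0.4570 bits/use
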